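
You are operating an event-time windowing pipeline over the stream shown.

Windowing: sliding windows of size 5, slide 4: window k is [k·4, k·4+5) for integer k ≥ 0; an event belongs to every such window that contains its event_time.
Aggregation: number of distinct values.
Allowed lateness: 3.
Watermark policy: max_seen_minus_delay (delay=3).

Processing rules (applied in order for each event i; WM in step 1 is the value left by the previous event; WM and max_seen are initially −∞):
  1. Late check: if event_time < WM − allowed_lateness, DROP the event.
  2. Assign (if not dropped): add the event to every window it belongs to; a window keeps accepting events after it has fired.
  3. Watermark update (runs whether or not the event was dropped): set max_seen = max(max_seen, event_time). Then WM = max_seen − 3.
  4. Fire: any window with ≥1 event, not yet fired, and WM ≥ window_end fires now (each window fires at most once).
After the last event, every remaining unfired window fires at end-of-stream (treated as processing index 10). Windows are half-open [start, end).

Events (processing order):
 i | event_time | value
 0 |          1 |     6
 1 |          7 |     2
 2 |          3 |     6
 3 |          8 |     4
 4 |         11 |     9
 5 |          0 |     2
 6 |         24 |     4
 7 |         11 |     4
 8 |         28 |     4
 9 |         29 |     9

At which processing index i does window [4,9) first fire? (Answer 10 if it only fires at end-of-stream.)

i=0 t=1 v=6: → [0,5); WM=-2
i=1 t=7 v=2: → [4,9); WM=4
i=2 t=3 v=6: → [0,5); WM=4
i=3 t=8 v=4: → [8,13),[4,9); WM=5; [0,5) fires=1
i=4 t=11 v=9: → [8,13); WM=8
i=5 t=0 v=2: DROP (t<8-3); WM=8
i=6 t=24 v=4: → [24,29),[20,25); WM=21; [4,9) fires=2 [8,13) fires=2
i=7 t=11 v=4: DROP (t<21-3); WM=21
i=8 t=28 v=4: → [28,33),[24,29); WM=25; [20,25) fires=1
i=9 t=29 v=9: → [28,33); WM=26

6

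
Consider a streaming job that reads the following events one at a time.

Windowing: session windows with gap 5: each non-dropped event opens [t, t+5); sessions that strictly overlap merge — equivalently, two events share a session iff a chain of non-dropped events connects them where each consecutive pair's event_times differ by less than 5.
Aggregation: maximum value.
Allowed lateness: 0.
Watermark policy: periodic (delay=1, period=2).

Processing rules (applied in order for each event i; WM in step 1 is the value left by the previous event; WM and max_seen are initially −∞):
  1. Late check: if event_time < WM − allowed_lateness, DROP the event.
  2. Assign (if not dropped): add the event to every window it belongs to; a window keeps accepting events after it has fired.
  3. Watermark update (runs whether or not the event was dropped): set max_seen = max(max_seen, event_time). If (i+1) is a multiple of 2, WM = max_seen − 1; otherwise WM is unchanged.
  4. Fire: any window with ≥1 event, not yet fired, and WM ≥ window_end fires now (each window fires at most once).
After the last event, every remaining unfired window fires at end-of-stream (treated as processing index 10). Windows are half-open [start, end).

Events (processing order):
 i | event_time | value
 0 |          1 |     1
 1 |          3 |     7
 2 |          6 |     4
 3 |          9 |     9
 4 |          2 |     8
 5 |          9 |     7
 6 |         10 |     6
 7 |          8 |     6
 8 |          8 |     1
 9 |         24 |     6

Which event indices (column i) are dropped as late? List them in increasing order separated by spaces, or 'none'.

4 8

i=0 t=1 v=1: → [1,6); WM=−∞
i=1 t=3 v=7: → [1,8); WM=2
i=2 t=6 v=4: → [1,11); WM=2
i=3 t=9 v=9: → [1,14); WM=8
i=4 t=2 v=8: DROP (t<8-0); WM=8
i=5 t=9 v=7: → [1,14); WM=8
i=6 t=10 v=6: → [1,15); WM=8
i=7 t=8 v=6: → [1,15); WM=9
i=8 t=8 v=1: DROP (t<9-0); WM=9
i=9 t=24 v=6: → [24,29); WM=23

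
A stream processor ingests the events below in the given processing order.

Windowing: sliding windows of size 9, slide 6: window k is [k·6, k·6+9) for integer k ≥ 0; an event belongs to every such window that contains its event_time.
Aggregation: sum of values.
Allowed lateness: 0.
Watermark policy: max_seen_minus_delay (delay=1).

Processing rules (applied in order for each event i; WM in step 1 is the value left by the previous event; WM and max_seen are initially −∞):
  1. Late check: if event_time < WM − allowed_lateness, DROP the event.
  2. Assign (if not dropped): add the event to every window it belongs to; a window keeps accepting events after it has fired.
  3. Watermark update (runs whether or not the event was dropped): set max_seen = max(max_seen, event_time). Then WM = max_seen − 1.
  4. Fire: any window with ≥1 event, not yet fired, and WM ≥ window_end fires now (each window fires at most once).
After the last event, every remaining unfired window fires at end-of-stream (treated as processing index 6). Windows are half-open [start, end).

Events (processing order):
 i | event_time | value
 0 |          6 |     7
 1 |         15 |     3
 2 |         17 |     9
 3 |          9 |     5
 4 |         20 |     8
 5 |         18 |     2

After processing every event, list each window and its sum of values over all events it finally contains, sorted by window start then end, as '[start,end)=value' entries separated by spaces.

i=0 t=6 v=7: → [6,15),[0,9); WM=5
i=1 t=15 v=3: → [12,21); WM=14; [0,9) fires=7
i=2 t=17 v=9: → [12,21); WM=16; [6,15) fires=7
i=3 t=9 v=5: DROP (t<16-0); WM=16
i=4 t=20 v=8: → [18,27),[12,21); WM=19
i=5 t=18 v=2: DROP (t<19-0); WM=19

[0,9)=7 [6,15)=7 [12,21)=20 [18,27)=8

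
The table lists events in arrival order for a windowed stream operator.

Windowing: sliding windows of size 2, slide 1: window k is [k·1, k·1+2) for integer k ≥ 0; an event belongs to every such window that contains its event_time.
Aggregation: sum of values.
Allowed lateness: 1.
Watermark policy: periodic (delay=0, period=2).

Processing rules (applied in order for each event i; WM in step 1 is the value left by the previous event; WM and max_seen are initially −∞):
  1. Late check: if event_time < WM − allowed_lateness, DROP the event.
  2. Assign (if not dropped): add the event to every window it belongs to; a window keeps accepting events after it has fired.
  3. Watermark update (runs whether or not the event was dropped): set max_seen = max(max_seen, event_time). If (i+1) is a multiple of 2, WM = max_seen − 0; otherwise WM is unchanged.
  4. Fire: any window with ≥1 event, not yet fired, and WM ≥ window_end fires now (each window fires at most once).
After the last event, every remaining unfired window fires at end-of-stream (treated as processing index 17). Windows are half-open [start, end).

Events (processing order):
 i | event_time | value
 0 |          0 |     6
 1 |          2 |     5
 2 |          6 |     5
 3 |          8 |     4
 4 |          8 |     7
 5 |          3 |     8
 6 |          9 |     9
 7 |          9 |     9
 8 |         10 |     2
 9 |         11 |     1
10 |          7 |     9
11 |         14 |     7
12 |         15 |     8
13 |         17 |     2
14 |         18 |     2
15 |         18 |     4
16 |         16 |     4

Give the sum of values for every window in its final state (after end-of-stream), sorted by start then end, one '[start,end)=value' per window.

i=0 t=0 v=6: → [0,2); WM=−∞
i=1 t=2 v=5: → [2,4),[1,3); WM=2; [0,2) fires=6
i=2 t=6 v=5: → [6,8),[5,7); WM=2
i=3 t=8 v=4: → [8,10),[7,9); WM=8; [1,3) fires=5 [2,4) fires=5 [5,7) fires=5 [6,8) fires=5
i=4 t=8 v=7: → [8,10),[7,9); WM=8
i=5 t=3 v=8: DROP (t<8-1); WM=8
i=6 t=9 v=9: → [9,11),[8,10); WM=8
i=7 t=9 v=9: → [9,11),[8,10); WM=9; [7,9) fires=11
i=8 t=10 v=2: → [10,12),[9,11); WM=9
i=9 t=11 v=1: → [11,13),[10,12); WM=11; [8,10) fires=29 [9,11) fires=20
i=10 t=7 v=9: DROP (t<11-1); WM=11
i=11 t=14 v=7: → [14,16),[13,15); WM=14; [10,12) fires=3 [11,13) fires=1
i=12 t=15 v=8: → [15,17),[14,16); WM=14
i=13 t=17 v=2: → [17,19),[16,18); WM=17; [13,15) fires=7 [14,16) fires=15 [15,17) fires=8
i=14 t=18 v=2: → [18,20),[17,19); WM=17
i=15 t=18 v=4: → [18,20),[17,19); WM=18; [16,18) fires=2
i=16 t=16 v=4: DROP (t<18-1); WM=18

[0,2)=6 [1,3)=5 [2,4)=5 [5,7)=5 [6,8)=5 [7,9)=11 [8,10)=29 [9,11)=20 [10,12)=3 [11,13)=1 [13,15)=7 [14,16)=15 [15,17)=8 [16,18)=2 [17,19)=8 [18,20)=6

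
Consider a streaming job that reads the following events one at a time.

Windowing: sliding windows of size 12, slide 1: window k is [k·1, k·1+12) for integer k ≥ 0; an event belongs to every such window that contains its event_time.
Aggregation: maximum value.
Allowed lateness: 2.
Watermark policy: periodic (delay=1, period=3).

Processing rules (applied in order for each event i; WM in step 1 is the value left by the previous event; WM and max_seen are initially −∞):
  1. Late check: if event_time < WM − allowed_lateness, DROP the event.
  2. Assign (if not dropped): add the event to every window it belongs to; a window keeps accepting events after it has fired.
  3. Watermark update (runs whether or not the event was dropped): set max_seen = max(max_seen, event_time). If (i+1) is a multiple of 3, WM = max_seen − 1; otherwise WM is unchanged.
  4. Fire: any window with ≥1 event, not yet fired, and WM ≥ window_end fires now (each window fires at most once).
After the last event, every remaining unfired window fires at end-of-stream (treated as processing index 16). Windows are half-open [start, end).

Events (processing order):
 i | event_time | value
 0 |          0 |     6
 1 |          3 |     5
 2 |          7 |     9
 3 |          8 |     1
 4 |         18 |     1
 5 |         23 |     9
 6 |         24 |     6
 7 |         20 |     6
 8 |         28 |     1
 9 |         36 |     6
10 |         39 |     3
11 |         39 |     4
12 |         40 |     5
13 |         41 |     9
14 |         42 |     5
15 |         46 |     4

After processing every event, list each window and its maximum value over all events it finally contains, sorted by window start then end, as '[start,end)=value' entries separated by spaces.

[0,12)=9 [1,13)=9 [2,14)=9 [3,15)=9 [4,16)=9 [5,17)=9 [6,18)=9 [7,19)=9 [8,20)=1 [9,21)=6 [10,22)=6 [11,23)=6 [12,24)=9 [13,25)=9 [14,26)=9 [15,27)=9 [16,28)=9 [17,29)=9 [18,30)=9 [19,31)=9 [20,32)=9 [21,33)=9 [22,34)=9 [23,35)=9 [24,36)=6 [25,37)=6 [26,38)=6 [27,39)=6 [28,40)=6 [29,41)=6 [30,42)=9 [31,43)=9 [32,44)=9 [33,45)=9 [34,46)=9 [35,47)=9 [36,48)=9 [37,49)=9 [38,50)=9 [39,51)=9 [40,52)=9 [41,53)=9 [42,54)=5 [43,55)=4 [44,56)=4 [45,57)=4 [46,58)=4

i=0 t=0 v=6: → [0,12); WM=−∞
i=1 t=3 v=5: → [3,15),[2,14),[1,13),[0,12); WM=−∞
i=2 t=7 v=9: → [7,19),[6,18),[5,17),[4,16),[3,15),[2,14),[1,13),[0,12); WM=6
i=3 t=8 v=1: → [8,20),[7,19),[6,18),[5,17),[4,16),[3,15),[2,14),[1,13),[0,12); WM=6
i=4 t=18 v=1: → [18,30),[17,29),[16,28),[15,27),[14,26),[13,25),[12,24),[11,23),[10,22),[9,21),[8,20),[7,19); WM=6
i=5 t=23 v=9: → [23,35),[22,34),[21,33),[20,32),[19,31),[18,30),[17,29),[16,28),[15,27),[14,26),[13,25),[12,24); WM=22; [0,12) fires=9 [1,13) fires=9 [2,14) fires=9 [3,15) fires=9 [4,16) fires=9 [5,17) fires=9 [6,18) fires=9 [7,19) fires=9 [8,20) fires=1 [9,21) fires=1 [10,22) fires=1
i=6 t=24 v=6: → [24,36),[23,35),[22,34),[21,33),[20,32),[19,31),[18,30),[17,29),[16,28),[15,27),[14,26),[13,25); WM=22
i=7 t=20 v=6: → [20,32),[19,31),[18,30),[17,29),[16,28),[15,27),[14,26),[13,25),[12,24),[11,23),[10,22),[9,21); WM=22
i=8 t=28 v=1: → [28,40),[27,39),[26,38),[25,37),[24,36),[23,35),[22,34),[21,33),[20,32),[19,31),[18,30),[17,29); WM=27; [11,23) fires=6 [12,24) fires=9 [13,25) fires=9 [14,26) fires=9 [15,27) fires=9
i=9 t=36 v=6: → [36,48),[35,47),[34,46),[33,45),[32,44),[31,43),[30,42),[29,41),[28,40),[27,39),[26,38),[25,37); WM=27
i=10 t=39 v=3: → [39,51),[38,50),[37,49),[36,48),[35,47),[34,46),[33,45),[32,44),[31,43),[30,42),[29,41),[28,40); WM=27
i=11 t=39 v=4: → [39,51),[38,50),[37,49),[36,48),[35,47),[34,46),[33,45),[32,44),[31,43),[30,42),[29,41),[28,40); WM=38; [16,28) fires=9 [17,29) fires=9 [18,30) fires=9 [19,31) fires=9 [20,32) fires=9 [21,33) fires=9 [22,34) fires=9 [23,35) fires=9 [24,36) fires=6 [25,37) fires=6 [26,38) fires=6
i=12 t=40 v=5: → [40,52),[39,51),[38,50),[37,49),[36,48),[35,47),[34,46),[33,45),[32,44),[31,43),[30,42),[29,41); WM=38
i=13 t=41 v=9: → [41,53),[40,52),[39,51),[38,50),[37,49),[36,48),[35,47),[34,46),[33,45),[32,44),[31,43),[30,42); WM=38
i=14 t=42 v=5: → [42,54),[41,53),[40,52),[39,51),[38,50),[37,49),[36,48),[35,47),[34,46),[33,45),[32,44),[31,43); WM=41; [27,39) fires=6 [28,40) fires=6 [29,41) fires=6
i=15 t=46 v=4: → [46,58),[45,57),[44,56),[43,55),[42,54),[41,53),[40,52),[39,51),[38,50),[37,49),[36,48),[35,47); WM=41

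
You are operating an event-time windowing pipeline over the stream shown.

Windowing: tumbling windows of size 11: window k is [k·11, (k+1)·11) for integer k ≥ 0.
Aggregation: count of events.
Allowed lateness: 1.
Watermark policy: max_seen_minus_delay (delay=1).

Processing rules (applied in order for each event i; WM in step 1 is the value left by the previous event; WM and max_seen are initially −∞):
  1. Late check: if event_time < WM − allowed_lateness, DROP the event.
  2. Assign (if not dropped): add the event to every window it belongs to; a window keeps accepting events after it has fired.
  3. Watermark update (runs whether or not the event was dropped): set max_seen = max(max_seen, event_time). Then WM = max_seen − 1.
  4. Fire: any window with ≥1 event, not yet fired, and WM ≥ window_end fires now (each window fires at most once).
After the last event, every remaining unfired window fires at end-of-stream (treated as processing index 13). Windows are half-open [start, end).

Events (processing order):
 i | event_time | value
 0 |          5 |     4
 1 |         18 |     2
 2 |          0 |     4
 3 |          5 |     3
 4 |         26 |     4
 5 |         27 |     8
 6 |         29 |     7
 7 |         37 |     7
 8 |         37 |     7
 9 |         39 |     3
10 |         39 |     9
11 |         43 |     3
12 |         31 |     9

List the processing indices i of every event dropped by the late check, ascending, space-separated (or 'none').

2 3 12

i=0 t=5 v=4: → [0,11); WM=4
i=1 t=18 v=2: → [11,22); WM=17; [0,11) fires=1
i=2 t=0 v=4: DROP (t<17-1); WM=17
i=3 t=5 v=3: DROP (t<17-1); WM=17
i=4 t=26 v=4: → [22,33); WM=25; [11,22) fires=1
i=5 t=27 v=8: → [22,33); WM=26
i=6 t=29 v=7: → [22,33); WM=28
i=7 t=37 v=7: → [33,44); WM=36; [22,33) fires=3
i=8 t=37 v=7: → [33,44); WM=36
i=9 t=39 v=3: → [33,44); WM=38
i=10 t=39 v=9: → [33,44); WM=38
i=11 t=43 v=3: → [33,44); WM=42
i=12 t=31 v=9: DROP (t<42-1); WM=42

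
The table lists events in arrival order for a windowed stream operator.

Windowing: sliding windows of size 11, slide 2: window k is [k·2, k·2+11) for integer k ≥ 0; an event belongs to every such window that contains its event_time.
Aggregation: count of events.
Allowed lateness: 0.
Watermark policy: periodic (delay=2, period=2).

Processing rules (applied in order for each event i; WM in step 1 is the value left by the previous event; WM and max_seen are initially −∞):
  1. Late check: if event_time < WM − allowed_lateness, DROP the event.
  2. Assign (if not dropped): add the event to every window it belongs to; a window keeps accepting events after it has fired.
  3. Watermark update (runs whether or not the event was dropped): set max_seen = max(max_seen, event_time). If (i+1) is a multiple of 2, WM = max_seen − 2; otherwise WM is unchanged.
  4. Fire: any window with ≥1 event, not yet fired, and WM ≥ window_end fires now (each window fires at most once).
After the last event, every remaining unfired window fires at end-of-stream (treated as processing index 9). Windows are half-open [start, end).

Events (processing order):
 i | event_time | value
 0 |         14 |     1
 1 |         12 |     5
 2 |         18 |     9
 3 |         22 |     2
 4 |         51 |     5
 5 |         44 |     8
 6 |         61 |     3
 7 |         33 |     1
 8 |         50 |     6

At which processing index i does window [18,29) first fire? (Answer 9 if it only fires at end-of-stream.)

5

i=0 t=14 v=1: → [14,25),[12,23),[10,21),[8,19),[6,17),[4,15); WM=−∞
i=1 t=12 v=5: → [12,23),[10,21),[8,19),[6,17),[4,15),[2,13); WM=12
i=2 t=18 v=9: → [18,29),[16,27),[14,25),[12,23),[10,21),[8,19); WM=12
i=3 t=22 v=2: → [22,33),[20,31),[18,29),[16,27),[14,25),[12,23); WM=20; [2,13) fires=1 [4,15) fires=2 [6,17) fires=2 [8,19) fires=3
i=4 t=51 v=5: → [50,61),[48,59),[46,57),[44,55),[42,53); WM=20
i=5 t=44 v=8: → [44,55),[42,53),[40,51),[38,49),[36,47),[34,45); WM=49; [10,21) fires=3 [12,23) fires=4 [14,25) fires=3 [16,27) fires=2 [18,29) fires=2 [20,31) fires=1 [22,33) fires=1 [34,45) fires=1 [36,47) fires=1 [38,49) fires=1
i=6 t=61 v=3: → [60,71),[58,69),[56,67),[54,65),[52,63); WM=49
i=7 t=33 v=1: DROP (t<49-0); WM=59; [40,51) fires=1 [42,53) fires=2 [44,55) fires=2 [46,57) fires=1 [48,59) fires=1
i=8 t=50 v=6: DROP (t<59-0); WM=59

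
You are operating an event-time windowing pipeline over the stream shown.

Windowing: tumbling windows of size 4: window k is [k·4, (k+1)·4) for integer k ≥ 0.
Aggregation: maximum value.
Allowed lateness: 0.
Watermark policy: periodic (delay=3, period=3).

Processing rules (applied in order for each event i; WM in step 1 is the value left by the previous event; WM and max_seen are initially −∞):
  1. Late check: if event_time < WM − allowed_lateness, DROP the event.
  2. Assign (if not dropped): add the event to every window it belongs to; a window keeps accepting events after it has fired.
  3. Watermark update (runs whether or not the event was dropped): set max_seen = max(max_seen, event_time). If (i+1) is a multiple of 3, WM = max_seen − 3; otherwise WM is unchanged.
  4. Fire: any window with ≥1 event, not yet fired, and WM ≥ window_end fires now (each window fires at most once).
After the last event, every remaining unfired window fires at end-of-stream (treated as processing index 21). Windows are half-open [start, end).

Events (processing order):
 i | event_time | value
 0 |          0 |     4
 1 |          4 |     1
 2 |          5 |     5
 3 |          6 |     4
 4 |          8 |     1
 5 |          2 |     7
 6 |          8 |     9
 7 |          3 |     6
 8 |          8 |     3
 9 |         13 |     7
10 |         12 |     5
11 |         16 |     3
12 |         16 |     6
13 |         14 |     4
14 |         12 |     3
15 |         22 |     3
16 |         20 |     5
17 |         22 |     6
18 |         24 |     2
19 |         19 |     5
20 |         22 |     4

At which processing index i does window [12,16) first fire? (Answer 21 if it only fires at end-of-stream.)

17

i=0 t=0 v=4: → [0,4); WM=−∞
i=1 t=4 v=1: → [4,8); WM=−∞
i=2 t=5 v=5: → [4,8); WM=2
i=3 t=6 v=4: → [4,8); WM=2
i=4 t=8 v=1: → [8,12); WM=2
i=5 t=2 v=7: → [0,4); WM=5; [0,4) fires=7
i=6 t=8 v=9: → [8,12); WM=5
i=7 t=3 v=6: DROP (t<5-0); WM=5
i=8 t=8 v=3: → [8,12); WM=5
i=9 t=13 v=7: → [12,16); WM=5
i=10 t=12 v=5: → [12,16); WM=5
i=11 t=16 v=3: → [16,20); WM=13; [4,8) fires=5 [8,12) fires=9
i=12 t=16 v=6: → [16,20); WM=13
i=13 t=14 v=4: → [12,16); WM=13
i=14 t=12 v=3: DROP (t<13-0); WM=13
i=15 t=22 v=3: → [20,24); WM=13
i=16 t=20 v=5: → [20,24); WM=13
i=17 t=22 v=6: → [20,24); WM=19; [12,16) fires=7
i=18 t=24 v=2: → [24,28); WM=19
i=19 t=19 v=5: → [16,20); WM=19
i=20 t=22 v=4: → [20,24); WM=21; [16,20) fires=6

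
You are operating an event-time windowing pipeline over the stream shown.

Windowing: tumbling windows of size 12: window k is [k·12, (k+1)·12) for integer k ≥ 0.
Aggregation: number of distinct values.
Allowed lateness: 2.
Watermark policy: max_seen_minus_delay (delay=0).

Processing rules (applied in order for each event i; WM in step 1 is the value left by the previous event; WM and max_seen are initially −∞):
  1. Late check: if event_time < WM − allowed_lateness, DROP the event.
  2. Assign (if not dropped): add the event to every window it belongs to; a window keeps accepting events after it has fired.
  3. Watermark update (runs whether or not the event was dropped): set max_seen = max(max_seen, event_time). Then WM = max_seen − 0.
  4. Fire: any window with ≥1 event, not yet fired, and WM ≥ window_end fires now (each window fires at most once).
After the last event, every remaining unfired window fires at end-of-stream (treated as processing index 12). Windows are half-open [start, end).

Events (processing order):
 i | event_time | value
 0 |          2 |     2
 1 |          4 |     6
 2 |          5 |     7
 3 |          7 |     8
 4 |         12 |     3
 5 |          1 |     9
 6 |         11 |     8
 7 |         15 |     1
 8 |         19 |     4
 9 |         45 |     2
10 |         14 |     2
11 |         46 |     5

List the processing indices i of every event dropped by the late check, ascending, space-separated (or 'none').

5 10

i=0 t=2 v=2: → [0,12); WM=2
i=1 t=4 v=6: → [0,12); WM=4
i=2 t=5 v=7: → [0,12); WM=5
i=3 t=7 v=8: → [0,12); WM=7
i=4 t=12 v=3: → [12,24); WM=12; [0,12) fires=4
i=5 t=1 v=9: DROP (t<12-2); WM=12
i=6 t=11 v=8: → [0,12); WM=12
i=7 t=15 v=1: → [12,24); WM=15
i=8 t=19 v=4: → [12,24); WM=19
i=9 t=45 v=2: → [36,48); WM=45; [12,24) fires=3
i=10 t=14 v=2: DROP (t<45-2); WM=45
i=11 t=46 v=5: → [36,48); WM=46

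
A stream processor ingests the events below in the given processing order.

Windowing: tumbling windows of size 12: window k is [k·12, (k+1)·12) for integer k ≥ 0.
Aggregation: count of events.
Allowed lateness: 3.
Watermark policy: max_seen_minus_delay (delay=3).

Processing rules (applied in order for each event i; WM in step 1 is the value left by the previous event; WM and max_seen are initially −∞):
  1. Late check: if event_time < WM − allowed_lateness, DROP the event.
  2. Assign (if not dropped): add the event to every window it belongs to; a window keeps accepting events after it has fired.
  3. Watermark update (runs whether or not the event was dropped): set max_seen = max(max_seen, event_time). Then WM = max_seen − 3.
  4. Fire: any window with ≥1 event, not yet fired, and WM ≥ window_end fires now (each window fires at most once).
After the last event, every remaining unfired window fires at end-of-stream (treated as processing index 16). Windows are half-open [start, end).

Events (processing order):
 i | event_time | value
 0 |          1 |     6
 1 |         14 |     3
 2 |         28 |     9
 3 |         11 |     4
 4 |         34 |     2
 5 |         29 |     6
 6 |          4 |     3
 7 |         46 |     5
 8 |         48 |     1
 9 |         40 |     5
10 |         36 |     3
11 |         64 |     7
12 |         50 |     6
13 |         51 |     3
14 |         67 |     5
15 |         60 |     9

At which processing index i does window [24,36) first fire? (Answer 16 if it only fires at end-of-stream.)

7

i=0 t=1 v=6: → [0,12); WM=-2
i=1 t=14 v=3: → [12,24); WM=11
i=2 t=28 v=9: → [24,36); WM=25; [0,12) fires=1 [12,24) fires=1
i=3 t=11 v=4: DROP (t<25-3); WM=25
i=4 t=34 v=2: → [24,36); WM=31
i=5 t=29 v=6: → [24,36); WM=31
i=6 t=4 v=3: DROP (t<31-3); WM=31
i=7 t=46 v=5: → [36,48); WM=43; [24,36) fires=3
i=8 t=48 v=1: → [48,60); WM=45
i=9 t=40 v=5: DROP (t<45-3); WM=45
i=10 t=36 v=3: DROP (t<45-3); WM=45
i=11 t=64 v=7: → [60,72); WM=61; [36,48) fires=1 [48,60) fires=1
i=12 t=50 v=6: DROP (t<61-3); WM=61
i=13 t=51 v=3: DROP (t<61-3); WM=61
i=14 t=67 v=5: → [60,72); WM=64
i=15 t=60 v=9: DROP (t<64-3); WM=64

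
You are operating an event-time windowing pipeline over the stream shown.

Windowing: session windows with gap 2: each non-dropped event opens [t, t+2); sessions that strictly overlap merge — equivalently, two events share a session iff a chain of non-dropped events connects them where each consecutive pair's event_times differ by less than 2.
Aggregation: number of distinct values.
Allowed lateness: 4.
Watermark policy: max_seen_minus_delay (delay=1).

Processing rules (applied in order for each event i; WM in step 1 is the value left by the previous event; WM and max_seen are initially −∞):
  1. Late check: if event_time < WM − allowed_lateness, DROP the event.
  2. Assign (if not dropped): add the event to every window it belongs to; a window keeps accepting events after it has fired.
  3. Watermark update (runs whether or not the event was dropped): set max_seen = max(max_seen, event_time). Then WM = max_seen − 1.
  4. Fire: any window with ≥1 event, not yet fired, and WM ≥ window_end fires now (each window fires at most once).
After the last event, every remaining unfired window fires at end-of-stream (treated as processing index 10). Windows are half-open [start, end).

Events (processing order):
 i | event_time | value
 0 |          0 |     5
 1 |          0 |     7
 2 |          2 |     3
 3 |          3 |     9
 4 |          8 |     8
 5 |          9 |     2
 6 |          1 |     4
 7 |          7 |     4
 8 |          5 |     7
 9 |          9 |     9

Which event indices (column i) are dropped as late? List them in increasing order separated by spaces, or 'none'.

i=0 t=0 v=5: → [0,2); WM=-1
i=1 t=0 v=7: → [0,2); WM=-1
i=2 t=2 v=3: → [2,4); WM=1
i=3 t=3 v=9: → [2,5); WM=2
i=4 t=8 v=8: → [8,10); WM=7
i=5 t=9 v=2: → [8,11); WM=8
i=6 t=1 v=4: DROP (t<8-4); WM=8
i=7 t=7 v=4: → [7,11); WM=8
i=8 t=5 v=7: → [5,7); WM=8
i=9 t=9 v=9: → [7,11); WM=8

6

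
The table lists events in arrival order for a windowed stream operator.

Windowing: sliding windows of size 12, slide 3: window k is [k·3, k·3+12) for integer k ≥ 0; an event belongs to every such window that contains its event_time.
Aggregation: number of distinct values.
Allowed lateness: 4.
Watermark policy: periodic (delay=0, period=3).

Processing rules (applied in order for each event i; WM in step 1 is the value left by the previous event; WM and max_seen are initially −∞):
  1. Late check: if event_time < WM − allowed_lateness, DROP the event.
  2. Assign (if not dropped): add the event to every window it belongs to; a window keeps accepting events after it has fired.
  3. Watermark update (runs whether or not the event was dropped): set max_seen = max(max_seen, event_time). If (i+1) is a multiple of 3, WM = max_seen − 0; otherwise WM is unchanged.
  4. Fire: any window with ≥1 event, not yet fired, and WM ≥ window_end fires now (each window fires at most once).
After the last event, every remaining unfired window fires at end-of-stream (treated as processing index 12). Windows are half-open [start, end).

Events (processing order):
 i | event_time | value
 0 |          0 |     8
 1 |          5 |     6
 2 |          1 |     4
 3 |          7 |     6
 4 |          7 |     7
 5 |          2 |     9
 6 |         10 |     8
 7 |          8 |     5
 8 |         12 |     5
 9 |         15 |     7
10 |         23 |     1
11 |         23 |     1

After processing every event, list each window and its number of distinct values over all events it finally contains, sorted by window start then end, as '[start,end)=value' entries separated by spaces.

[0,12)=6 [3,15)=4 [6,18)=4 [9,21)=3 [12,24)=3 [15,27)=2 [18,30)=1 [21,33)=1

i=0 t=0 v=8: → [0,12); WM=−∞
i=1 t=5 v=6: → [3,15),[0,12); WM=−∞
i=2 t=1 v=4: → [0,12); WM=5
i=3 t=7 v=6: → [6,18),[3,15),[0,12); WM=5
i=4 t=7 v=7: → [6,18),[3,15),[0,12); WM=5
i=5 t=2 v=9: → [0,12); WM=7
i=6 t=10 v=8: → [9,21),[6,18),[3,15),[0,12); WM=7
i=7 t=8 v=5: → [6,18),[3,15),[0,12); WM=7
i=8 t=12 v=5: → [12,24),[9,21),[6,18),[3,15); WM=12; [0,12) fires=6
i=9 t=15 v=7: → [15,27),[12,24),[9,21),[6,18); WM=12
i=10 t=23 v=1: → [21,33),[18,30),[15,27),[12,24); WM=12
i=11 t=23 v=1: → [21,33),[18,30),[15,27),[12,24); WM=23; [3,15) fires=4 [6,18) fires=4 [9,21) fires=3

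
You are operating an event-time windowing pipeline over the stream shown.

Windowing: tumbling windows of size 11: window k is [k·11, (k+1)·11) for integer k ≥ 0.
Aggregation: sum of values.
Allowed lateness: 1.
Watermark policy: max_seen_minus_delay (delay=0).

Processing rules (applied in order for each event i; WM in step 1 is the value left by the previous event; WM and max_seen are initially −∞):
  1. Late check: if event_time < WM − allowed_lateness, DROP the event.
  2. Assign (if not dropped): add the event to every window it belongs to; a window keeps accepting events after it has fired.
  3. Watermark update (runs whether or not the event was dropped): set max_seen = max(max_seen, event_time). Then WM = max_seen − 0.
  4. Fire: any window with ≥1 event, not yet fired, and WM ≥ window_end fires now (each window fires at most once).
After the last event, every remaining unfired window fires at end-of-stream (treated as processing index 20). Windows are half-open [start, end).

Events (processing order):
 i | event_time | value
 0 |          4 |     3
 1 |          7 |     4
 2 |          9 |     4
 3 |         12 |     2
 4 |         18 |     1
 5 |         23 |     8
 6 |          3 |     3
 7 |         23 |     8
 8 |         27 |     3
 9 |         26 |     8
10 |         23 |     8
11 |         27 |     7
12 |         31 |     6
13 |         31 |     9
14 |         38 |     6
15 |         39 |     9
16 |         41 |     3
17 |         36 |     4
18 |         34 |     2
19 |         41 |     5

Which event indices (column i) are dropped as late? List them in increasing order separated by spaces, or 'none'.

i=0 t=4 v=3: → [0,11); WM=4
i=1 t=7 v=4: → [0,11); WM=7
i=2 t=9 v=4: → [0,11); WM=9
i=3 t=12 v=2: → [11,22); WM=12; [0,11) fires=11
i=4 t=18 v=1: → [11,22); WM=18
i=5 t=23 v=8: → [22,33); WM=23; [11,22) fires=3
i=6 t=3 v=3: DROP (t<23-1); WM=23
i=7 t=23 v=8: → [22,33); WM=23
i=8 t=27 v=3: → [22,33); WM=27
i=9 t=26 v=8: → [22,33); WM=27
i=10 t=23 v=8: DROP (t<27-1); WM=27
i=11 t=27 v=7: → [22,33); WM=27
i=12 t=31 v=6: → [22,33); WM=31
i=13 t=31 v=9: → [22,33); WM=31
i=14 t=38 v=6: → [33,44); WM=38; [22,33) fires=49
i=15 t=39 v=9: → [33,44); WM=39
i=16 t=41 v=3: → [33,44); WM=41
i=17 t=36 v=4: DROP (t<41-1); WM=41
i=18 t=34 v=2: DROP (t<41-1); WM=41
i=19 t=41 v=5: → [33,44); WM=41

6 10 17 18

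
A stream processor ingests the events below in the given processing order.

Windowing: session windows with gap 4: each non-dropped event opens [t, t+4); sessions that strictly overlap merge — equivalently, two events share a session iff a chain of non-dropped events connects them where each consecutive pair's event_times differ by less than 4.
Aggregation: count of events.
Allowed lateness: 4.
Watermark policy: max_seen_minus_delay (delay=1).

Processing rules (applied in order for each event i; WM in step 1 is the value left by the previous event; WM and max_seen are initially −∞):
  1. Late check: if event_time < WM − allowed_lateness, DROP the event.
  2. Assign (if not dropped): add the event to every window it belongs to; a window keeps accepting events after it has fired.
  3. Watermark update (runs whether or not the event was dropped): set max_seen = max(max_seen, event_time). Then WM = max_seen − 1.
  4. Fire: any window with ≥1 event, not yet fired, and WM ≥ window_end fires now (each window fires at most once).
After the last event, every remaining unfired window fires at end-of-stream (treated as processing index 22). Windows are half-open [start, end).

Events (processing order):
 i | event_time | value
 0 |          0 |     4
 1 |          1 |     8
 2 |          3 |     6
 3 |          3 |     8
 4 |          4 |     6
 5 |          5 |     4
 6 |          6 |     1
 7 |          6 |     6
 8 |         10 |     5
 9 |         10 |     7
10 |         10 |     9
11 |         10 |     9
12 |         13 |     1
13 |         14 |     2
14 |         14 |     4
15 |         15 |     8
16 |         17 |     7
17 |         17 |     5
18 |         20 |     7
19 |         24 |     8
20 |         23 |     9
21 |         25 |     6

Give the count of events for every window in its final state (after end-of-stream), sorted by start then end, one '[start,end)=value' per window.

i=0 t=0 v=4: → [0,4); WM=-1
i=1 t=1 v=8: → [0,5); WM=0
i=2 t=3 v=6: → [0,7); WM=2
i=3 t=3 v=8: → [0,7); WM=2
i=4 t=4 v=6: → [0,8); WM=3
i=5 t=5 v=4: → [0,9); WM=4
i=6 t=6 v=1: → [0,10); WM=5
i=7 t=6 v=6: → [0,10); WM=5
i=8 t=10 v=5: → [10,14); WM=9
i=9 t=10 v=7: → [10,14); WM=9
i=10 t=10 v=9: → [10,14); WM=9
i=11 t=10 v=9: → [10,14); WM=9
i=12 t=13 v=1: → [10,17); WM=12
i=13 t=14 v=2: → [10,18); WM=13
i=14 t=14 v=4: → [10,18); WM=13
i=15 t=15 v=8: → [10,19); WM=14
i=16 t=17 v=7: → [10,21); WM=16
i=17 t=17 v=5: → [10,21); WM=16
i=18 t=20 v=7: → [10,24); WM=19
i=19 t=24 v=8: → [24,28); WM=23
i=20 t=23 v=9: → [10,28); WM=23
i=21 t=25 v=6: → [10,29); WM=24

[0,10)=8 [10,29)=14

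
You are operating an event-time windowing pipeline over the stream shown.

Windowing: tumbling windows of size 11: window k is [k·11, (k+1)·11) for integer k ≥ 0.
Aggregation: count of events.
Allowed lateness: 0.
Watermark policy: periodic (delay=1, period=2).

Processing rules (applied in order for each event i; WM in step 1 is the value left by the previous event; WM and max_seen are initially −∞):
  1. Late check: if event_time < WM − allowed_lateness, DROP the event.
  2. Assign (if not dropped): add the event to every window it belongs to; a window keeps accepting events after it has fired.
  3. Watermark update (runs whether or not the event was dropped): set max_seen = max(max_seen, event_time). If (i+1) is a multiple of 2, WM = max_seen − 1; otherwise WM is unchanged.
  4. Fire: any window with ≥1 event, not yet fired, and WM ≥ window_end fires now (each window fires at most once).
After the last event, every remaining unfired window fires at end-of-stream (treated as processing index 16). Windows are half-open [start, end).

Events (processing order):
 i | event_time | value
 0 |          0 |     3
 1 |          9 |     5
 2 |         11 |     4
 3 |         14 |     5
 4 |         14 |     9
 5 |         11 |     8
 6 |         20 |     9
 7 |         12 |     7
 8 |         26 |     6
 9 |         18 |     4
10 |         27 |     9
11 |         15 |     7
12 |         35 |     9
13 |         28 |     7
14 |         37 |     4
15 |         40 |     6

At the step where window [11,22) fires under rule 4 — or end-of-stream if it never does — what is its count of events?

i=0 t=0 v=3: → [0,11); WM=−∞
i=1 t=9 v=5: → [0,11); WM=8
i=2 t=11 v=4: → [11,22); WM=8
i=3 t=14 v=5: → [11,22); WM=13; [0,11) fires=2
i=4 t=14 v=9: → [11,22); WM=13
i=5 t=11 v=8: DROP (t<13-0); WM=13
i=6 t=20 v=9: → [11,22); WM=13
i=7 t=12 v=7: DROP (t<13-0); WM=19
i=8 t=26 v=6: → [22,33); WM=19
i=9 t=18 v=4: DROP (t<19-0); WM=25; [11,22) fires=4
i=10 t=27 v=9: → [22,33); WM=25
i=11 t=15 v=7: DROP (t<25-0); WM=26
i=12 t=35 v=9: → [33,44); WM=26
i=13 t=28 v=7: → [22,33); WM=34; [22,33) fires=3
i=14 t=37 v=4: → [33,44); WM=34
i=15 t=40 v=6: → [33,44); WM=39

4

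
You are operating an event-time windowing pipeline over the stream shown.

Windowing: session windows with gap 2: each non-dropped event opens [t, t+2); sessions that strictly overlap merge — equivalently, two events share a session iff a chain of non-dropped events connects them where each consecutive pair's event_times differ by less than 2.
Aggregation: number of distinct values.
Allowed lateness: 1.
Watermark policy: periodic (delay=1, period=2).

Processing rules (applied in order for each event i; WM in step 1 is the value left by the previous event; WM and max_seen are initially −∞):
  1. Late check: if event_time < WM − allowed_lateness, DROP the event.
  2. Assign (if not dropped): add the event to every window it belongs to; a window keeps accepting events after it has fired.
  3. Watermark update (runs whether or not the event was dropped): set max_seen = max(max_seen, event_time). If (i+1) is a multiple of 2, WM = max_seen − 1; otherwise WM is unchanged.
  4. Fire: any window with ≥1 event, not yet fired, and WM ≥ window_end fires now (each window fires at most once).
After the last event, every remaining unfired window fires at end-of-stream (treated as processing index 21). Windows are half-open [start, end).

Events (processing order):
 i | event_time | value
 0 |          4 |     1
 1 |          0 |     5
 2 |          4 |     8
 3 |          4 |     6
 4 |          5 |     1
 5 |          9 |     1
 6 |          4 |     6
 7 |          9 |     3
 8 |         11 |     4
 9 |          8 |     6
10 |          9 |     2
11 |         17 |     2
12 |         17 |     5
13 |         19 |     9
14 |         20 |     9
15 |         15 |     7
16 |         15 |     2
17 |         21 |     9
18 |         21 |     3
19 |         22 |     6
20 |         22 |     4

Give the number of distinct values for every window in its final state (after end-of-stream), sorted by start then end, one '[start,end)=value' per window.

i=0 t=4 v=1: → [4,6); WM=−∞
i=1 t=0 v=5: → [0,2); WM=3
i=2 t=4 v=8: → [4,6); WM=3
i=3 t=4 v=6: → [4,6); WM=3
i=4 t=5 v=1: → [4,7); WM=3
i=5 t=9 v=1: → [9,11); WM=8
i=6 t=4 v=6: DROP (t<8-1); WM=8
i=7 t=9 v=3: → [9,11); WM=8
i=8 t=11 v=4: → [11,13); WM=8
i=9 t=8 v=6: → [8,11); WM=10
i=10 t=9 v=2: → [8,11); WM=10
i=11 t=17 v=2: → [17,19); WM=16
i=12 t=17 v=5: → [17,19); WM=16
i=13 t=19 v=9: → [19,21); WM=18
i=14 t=20 v=9: → [19,22); WM=18
i=15 t=15 v=7: DROP (t<18-1); WM=19
i=16 t=15 v=2: DROP (t<19-1); WM=19
i=17 t=21 v=9: → [19,23); WM=20
i=18 t=21 v=3: → [19,23); WM=20
i=19 t=22 v=6: → [19,24); WM=21
i=20 t=22 v=4: → [19,24); WM=21

[0,2)=1 [4,7)=3 [8,11)=4 [11,13)=1 [17,19)=2 [19,24)=4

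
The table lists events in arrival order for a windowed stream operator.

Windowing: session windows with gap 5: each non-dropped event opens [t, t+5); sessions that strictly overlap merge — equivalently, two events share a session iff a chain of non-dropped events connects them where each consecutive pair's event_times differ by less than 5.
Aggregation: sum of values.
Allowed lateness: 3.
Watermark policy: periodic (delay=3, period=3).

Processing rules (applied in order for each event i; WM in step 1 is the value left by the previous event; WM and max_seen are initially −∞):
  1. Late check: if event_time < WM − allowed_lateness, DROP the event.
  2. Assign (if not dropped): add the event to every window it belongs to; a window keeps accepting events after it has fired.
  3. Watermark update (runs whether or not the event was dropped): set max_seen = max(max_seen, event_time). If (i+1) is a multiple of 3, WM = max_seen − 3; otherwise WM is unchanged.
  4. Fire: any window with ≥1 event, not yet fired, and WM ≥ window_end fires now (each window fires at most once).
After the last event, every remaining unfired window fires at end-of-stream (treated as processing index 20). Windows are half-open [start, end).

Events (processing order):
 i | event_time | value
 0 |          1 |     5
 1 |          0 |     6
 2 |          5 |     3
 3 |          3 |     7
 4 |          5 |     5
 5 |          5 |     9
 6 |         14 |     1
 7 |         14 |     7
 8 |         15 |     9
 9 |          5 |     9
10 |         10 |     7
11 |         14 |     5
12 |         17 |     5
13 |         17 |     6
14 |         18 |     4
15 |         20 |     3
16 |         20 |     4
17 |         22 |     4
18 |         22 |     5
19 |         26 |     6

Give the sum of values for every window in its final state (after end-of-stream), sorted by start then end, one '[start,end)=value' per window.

i=0 t=1 v=5: → [1,6); WM=−∞
i=1 t=0 v=6: → [0,6); WM=−∞
i=2 t=5 v=3: → [0,10); WM=2
i=3 t=3 v=7: → [0,10); WM=2
i=4 t=5 v=5: → [0,10); WM=2
i=5 t=5 v=9: → [0,10); WM=2
i=6 t=14 v=1: → [14,19); WM=2
i=7 t=14 v=7: → [14,19); WM=2
i=8 t=15 v=9: → [14,20); WM=12
i=9 t=5 v=9: DROP (t<12-3); WM=12
i=10 t=10 v=7: → [10,20); WM=12
i=11 t=14 v=5: → [10,20); WM=12
i=12 t=17 v=5: → [10,22); WM=12
i=13 t=17 v=6: → [10,22); WM=12
i=14 t=18 v=4: → [10,23); WM=15
i=15 t=20 v=3: → [10,25); WM=15
i=16 t=20 v=4: → [10,25); WM=15
i=17 t=22 v=4: → [10,27); WM=19
i=18 t=22 v=5: → [10,27); WM=19
i=19 t=26 v=6: → [10,31); WM=19

[0,10)=35 [10,31)=66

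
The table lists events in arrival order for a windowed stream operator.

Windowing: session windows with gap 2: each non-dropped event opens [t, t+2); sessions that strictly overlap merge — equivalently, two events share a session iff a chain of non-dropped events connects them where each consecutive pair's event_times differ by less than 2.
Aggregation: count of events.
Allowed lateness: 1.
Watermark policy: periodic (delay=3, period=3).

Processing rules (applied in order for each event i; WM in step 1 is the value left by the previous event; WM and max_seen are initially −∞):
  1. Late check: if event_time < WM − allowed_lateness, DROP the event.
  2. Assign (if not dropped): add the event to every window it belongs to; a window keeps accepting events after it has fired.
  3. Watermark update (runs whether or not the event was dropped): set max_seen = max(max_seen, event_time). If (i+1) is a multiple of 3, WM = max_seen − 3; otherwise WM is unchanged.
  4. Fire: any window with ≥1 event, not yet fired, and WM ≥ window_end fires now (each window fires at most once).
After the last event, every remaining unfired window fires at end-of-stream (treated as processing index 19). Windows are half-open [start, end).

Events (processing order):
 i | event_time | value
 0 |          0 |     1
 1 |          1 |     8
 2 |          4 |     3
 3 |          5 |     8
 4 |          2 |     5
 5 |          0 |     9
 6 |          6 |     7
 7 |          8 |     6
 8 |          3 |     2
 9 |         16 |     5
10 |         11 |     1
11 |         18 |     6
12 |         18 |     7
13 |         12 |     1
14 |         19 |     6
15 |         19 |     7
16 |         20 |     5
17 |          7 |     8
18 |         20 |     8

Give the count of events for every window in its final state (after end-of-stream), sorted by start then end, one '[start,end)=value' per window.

[0,8)=8 [8,10)=1 [11,13)=1 [16,18)=1 [18,22)=6

i=0 t=0 v=1: → [0,2); WM=−∞
i=1 t=1 v=8: → [0,3); WM=−∞
i=2 t=4 v=3: → [4,6); WM=1
i=3 t=5 v=8: → [4,7); WM=1
i=4 t=2 v=5: → [0,4); WM=1
i=5 t=0 v=9: → [0,4); WM=2
i=6 t=6 v=7: → [4,8); WM=2
i=7 t=8 v=6: → [8,10); WM=2
i=8 t=3 v=2: → [0,8); WM=5
i=9 t=16 v=5: → [16,18); WM=5
i=10 t=11 v=1: → [11,13); WM=5
i=11 t=18 v=6: → [18,20); WM=15
i=12 t=18 v=7: → [18,20); WM=15
i=13 t=12 v=1: DROP (t<15-1); WM=15
i=14 t=19 v=6: → [18,21); WM=16
i=15 t=19 v=7: → [18,21); WM=16
i=16 t=20 v=5: → [18,22); WM=16
i=17 t=7 v=8: DROP (t<16-1); WM=17
i=18 t=20 v=8: → [18,22); WM=17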